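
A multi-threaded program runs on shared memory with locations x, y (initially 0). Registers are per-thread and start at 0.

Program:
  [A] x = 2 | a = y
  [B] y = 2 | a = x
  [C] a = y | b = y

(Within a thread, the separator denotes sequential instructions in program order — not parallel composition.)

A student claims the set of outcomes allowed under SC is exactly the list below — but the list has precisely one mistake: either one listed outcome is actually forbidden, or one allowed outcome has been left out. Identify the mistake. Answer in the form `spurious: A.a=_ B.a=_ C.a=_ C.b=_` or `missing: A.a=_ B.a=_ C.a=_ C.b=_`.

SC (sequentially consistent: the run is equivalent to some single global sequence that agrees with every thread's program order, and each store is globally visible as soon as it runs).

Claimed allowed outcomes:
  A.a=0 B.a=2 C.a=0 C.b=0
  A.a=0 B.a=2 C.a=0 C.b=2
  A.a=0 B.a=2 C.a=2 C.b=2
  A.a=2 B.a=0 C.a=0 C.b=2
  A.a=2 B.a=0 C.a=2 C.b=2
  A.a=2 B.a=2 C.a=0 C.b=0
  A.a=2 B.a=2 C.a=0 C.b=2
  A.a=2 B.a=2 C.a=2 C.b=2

outcome vector order: (A.a,B.a,C.a,C.b)
SC (9): 0/2/0/0; 0/2/0/2; 0/2/2/2; 2/0/0/0; 2/0/0/2; 2/0/2/2; 2/2/0/0; 2/2/0/2; 2/2/2/2
SC∖claimed = {2/0/0/0}

missing: A.a=2 B.a=0 C.a=0 C.b=0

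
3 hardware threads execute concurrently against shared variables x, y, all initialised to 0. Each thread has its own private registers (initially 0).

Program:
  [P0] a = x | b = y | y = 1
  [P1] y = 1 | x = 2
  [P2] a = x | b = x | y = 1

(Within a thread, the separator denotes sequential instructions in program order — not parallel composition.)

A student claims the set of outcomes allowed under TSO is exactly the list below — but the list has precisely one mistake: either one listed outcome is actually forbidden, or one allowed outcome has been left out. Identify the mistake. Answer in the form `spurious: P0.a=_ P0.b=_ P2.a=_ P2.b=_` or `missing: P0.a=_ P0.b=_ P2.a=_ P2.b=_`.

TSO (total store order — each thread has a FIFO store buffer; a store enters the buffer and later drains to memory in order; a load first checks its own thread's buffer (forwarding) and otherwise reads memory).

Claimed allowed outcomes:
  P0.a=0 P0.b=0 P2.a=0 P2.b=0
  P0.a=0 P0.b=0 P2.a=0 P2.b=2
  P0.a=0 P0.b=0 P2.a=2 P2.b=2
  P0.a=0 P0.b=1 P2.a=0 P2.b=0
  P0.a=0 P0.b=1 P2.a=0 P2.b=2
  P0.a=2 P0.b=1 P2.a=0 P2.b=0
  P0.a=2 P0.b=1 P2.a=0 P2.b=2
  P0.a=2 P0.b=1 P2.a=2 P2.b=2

missing: P0.a=0 P0.b=1 P2.a=2 P2.b=2

outcome vector order: (P0.a,P0.b,P2.a,P2.b)
TSO (9): (0,0,0,0) (0,0,0,2) (0,0,2,2) (0,1,0,0) (0,1,0,2) (0,1,2,2) (2,1,0,0) (2,1,0,2) (2,1,2,2)
TSO∖claimed = {(0,1,2,2)}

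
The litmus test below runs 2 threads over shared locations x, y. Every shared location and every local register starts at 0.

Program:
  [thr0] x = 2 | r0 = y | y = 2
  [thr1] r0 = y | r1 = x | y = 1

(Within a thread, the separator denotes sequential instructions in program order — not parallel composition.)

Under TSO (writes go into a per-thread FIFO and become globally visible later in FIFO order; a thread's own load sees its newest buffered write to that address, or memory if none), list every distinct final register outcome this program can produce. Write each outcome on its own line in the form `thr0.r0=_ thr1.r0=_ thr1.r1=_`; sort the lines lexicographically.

outcome vector order: (thr0.r0,thr1.r0,thr1.r1)
|TSO outcomes| = 5

thr0.r0=0 thr1.r0=0 thr1.r1=0
thr0.r0=0 thr1.r0=0 thr1.r1=2
thr0.r0=0 thr1.r0=2 thr1.r1=2
thr0.r0=1 thr1.r0=0 thr1.r1=0
thr0.r0=1 thr1.r0=0 thr1.r1=2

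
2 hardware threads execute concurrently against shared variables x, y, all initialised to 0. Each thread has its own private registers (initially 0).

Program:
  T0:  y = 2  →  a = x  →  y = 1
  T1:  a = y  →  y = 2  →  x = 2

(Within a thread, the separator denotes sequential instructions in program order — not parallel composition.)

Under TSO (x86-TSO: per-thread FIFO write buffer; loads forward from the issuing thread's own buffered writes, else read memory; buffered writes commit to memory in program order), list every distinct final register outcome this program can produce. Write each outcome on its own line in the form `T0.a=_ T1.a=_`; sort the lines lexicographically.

T0.a=0 T1.a=0
T0.a=0 T1.a=1
T0.a=0 T1.a=2
T0.a=2 T1.a=0
T0.a=2 T1.a=2

outcome vector order: (T0.a,T1.a)
|TSO outcomes| = 5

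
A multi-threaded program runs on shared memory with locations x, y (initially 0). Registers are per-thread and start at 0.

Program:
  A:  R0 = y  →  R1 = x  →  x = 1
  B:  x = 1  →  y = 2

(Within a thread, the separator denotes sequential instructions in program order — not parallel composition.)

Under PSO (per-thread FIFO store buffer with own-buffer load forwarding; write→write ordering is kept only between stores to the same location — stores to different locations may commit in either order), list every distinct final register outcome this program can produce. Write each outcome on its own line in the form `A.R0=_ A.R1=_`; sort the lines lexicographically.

outcome vector order: (A.R0,A.R1)
|PSO outcomes| = 4

A.R0=0 A.R1=0
A.R0=0 A.R1=1
A.R0=2 A.R1=0
A.R0=2 A.R1=1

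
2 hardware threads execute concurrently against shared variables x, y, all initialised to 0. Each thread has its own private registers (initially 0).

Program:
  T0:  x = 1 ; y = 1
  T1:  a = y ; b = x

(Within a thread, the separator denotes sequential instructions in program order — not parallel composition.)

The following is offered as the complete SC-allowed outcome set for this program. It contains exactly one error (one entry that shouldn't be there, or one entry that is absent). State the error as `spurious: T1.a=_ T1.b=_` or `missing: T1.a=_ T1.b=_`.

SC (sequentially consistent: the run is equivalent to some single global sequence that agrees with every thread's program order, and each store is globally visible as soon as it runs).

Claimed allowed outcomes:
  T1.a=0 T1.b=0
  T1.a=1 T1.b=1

outcome vector order: (T1.a,T1.b)
SC: 3 outcomes — {00; 01; 11}
SC∖claimed = {01}

missing: T1.a=0 T1.b=1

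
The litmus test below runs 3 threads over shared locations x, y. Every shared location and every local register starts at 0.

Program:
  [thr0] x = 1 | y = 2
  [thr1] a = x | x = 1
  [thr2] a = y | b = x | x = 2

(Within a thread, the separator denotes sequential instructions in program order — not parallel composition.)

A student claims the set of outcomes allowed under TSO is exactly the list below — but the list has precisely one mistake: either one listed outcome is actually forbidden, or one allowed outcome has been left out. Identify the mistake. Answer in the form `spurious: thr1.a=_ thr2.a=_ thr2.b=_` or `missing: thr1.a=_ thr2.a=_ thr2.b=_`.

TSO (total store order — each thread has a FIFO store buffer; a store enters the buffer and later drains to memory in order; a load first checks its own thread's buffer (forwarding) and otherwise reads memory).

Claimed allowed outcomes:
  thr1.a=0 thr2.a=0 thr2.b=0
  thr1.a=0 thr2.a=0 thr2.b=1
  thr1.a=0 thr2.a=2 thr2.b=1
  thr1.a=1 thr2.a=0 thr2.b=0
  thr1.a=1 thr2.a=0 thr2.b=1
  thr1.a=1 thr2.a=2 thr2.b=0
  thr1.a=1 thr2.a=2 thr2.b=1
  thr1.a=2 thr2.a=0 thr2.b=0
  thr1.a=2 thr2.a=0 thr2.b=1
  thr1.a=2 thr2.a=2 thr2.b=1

outcome vector order: (thr1.a,thr2.a,thr2.b)
TSO: 9 outcomes — {<0 0 0>, <0 0 1>, <0 2 1>, <1 0 0>, <1 0 1>, <1 2 1>, <2 0 0>, <2 0 1>, <2 2 1>}
claimed∖TSO = {<1 2 0>}

spurious: thr1.a=1 thr2.a=2 thr2.b=0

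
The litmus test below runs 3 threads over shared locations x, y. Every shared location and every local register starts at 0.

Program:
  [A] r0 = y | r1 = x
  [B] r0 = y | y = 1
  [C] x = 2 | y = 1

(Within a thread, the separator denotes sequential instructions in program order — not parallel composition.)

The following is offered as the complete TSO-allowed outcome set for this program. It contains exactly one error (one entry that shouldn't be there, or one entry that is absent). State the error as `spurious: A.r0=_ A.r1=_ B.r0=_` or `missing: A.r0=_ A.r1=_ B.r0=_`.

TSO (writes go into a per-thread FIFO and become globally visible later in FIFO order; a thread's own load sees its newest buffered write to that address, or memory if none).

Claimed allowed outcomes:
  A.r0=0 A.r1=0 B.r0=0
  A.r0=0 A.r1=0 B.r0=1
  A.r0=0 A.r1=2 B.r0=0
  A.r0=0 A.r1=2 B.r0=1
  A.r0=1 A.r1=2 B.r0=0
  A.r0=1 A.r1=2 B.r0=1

outcome vector order: (A.r0,A.r1,B.r0)
[TSO] allowed = {000 001 020 021 100 120 121}
TSO∖claimed = {100}

missing: A.r0=1 A.r1=0 B.r0=0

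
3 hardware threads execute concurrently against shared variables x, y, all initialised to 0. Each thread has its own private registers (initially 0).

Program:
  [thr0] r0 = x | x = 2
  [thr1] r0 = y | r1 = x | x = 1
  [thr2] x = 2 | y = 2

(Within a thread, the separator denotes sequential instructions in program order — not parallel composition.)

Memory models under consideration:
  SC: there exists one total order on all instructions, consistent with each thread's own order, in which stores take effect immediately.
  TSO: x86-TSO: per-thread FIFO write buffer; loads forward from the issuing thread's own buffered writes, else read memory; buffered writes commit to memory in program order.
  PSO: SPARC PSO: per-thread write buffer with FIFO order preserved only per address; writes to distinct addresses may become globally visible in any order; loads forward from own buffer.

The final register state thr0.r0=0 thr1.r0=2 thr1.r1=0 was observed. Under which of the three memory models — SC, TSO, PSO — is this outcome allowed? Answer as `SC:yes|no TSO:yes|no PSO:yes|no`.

SC:no TSO:no PSO:yes

outcome vector order: (thr0.r0,thr1.r0,thr1.r1)
SC: 9 outcomes — {0/0/0, 0/0/2, 0/2/2, 1/0/0, 1/0/2, 1/2/2, 2/0/0, 2/0/2, 2/2/2}
TSO: 9 outcomes — {0/0/0, 0/0/2, 0/2/2, 1/0/0, 1/0/2, 1/2/2, 2/0/0, 2/0/2, 2/2/2}
PSO: 12 outcomes — {0/0/0, 0/0/2, 0/2/0, 0/2/2, 1/0/0, 1/0/2, 1/2/0, 1/2/2, 2/0/0, 2/0/2, 2/2/0, 2/2/2}
target 0/2/0 ∈ {PSO}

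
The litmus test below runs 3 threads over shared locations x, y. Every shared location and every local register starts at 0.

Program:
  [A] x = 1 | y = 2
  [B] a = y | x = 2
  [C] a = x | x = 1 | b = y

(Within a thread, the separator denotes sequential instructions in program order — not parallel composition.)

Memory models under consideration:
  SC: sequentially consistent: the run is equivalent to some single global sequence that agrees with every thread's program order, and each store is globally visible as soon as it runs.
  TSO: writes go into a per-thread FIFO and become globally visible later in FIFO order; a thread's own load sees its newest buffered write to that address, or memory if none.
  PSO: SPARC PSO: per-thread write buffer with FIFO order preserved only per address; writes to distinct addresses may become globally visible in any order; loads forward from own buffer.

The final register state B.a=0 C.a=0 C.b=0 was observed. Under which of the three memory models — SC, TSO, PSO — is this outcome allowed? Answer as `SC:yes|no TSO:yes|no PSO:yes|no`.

SC:yes TSO:yes PSO:yes

outcome vector order: (B.a,C.a,C.b)
[SC] allowed = {0/0/0, 0/0/2, 0/1/0, 0/1/2, 0/2/0, 0/2/2, 2/0/0, 2/0/2, 2/1/0, 2/1/2, 2/2/2}
[TSO] allowed = {0/0/0, 0/0/2, 0/1/0, 0/1/2, 0/2/0, 0/2/2, 2/0/0, 2/0/2, 2/1/0, 2/1/2, 2/2/2}
[PSO] allowed = {0/0/0, 0/0/2, 0/1/0, 0/1/2, 0/2/0, 0/2/2, 2/0/0, 2/0/2, 2/1/0, 2/1/2, 2/2/2}
target 0/0/0 ∈ {SC,TSO,PSO}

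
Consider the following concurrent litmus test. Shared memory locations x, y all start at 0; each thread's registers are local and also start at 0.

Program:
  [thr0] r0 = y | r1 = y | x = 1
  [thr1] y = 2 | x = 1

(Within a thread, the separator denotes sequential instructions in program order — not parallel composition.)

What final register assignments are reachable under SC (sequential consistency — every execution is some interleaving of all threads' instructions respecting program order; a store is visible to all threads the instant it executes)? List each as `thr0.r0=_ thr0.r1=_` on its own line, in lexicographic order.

thr0.r0=0 thr0.r1=0
thr0.r0=0 thr0.r1=2
thr0.r0=2 thr0.r1=2

outcome vector order: (thr0.r0,thr0.r1)
|SC outcomes| = 3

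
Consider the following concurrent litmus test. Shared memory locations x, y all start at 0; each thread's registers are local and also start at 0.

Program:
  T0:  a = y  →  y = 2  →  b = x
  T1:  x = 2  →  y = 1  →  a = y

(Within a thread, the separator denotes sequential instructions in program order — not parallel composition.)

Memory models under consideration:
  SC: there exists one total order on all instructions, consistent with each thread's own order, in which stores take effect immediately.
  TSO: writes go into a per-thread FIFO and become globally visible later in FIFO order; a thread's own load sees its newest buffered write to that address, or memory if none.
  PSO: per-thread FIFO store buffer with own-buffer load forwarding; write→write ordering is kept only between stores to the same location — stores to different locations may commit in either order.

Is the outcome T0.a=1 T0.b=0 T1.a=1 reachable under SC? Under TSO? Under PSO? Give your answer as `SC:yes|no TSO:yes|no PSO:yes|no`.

SC:no TSO:no PSO:yes

outcome vector order: (T0.a,T0.b,T1.a)
[SC] allowed = {<0 0 1>, <0 2 1>, <0 2 2>, <1 2 1>, <1 2 2>}
[TSO] allowed = {<0 0 1>, <0 0 2>, <0 2 1>, <0 2 2>, <1 2 1>, <1 2 2>}
[PSO] allowed = {<0 0 1>, <0 0 2>, <0 2 1>, <0 2 2>, <1 0 1>, <1 0 2>, <1 2 1>, <1 2 2>}
target <1 0 1> ∈ {PSO}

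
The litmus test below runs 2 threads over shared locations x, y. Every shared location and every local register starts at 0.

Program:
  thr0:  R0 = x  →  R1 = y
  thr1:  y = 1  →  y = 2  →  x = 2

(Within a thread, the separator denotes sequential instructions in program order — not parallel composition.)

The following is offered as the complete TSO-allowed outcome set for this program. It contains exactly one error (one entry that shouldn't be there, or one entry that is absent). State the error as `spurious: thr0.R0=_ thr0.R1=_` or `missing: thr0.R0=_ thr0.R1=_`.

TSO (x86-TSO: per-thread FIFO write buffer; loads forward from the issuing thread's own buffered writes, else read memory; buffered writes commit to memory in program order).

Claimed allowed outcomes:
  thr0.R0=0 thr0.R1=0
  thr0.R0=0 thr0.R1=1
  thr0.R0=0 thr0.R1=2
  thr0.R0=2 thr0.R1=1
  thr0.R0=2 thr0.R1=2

spurious: thr0.R0=2 thr0.R1=1

outcome vector order: (thr0.R0,thr0.R1)
under TSO → 00; 01; 02; 22
claimed∖TSO = {21}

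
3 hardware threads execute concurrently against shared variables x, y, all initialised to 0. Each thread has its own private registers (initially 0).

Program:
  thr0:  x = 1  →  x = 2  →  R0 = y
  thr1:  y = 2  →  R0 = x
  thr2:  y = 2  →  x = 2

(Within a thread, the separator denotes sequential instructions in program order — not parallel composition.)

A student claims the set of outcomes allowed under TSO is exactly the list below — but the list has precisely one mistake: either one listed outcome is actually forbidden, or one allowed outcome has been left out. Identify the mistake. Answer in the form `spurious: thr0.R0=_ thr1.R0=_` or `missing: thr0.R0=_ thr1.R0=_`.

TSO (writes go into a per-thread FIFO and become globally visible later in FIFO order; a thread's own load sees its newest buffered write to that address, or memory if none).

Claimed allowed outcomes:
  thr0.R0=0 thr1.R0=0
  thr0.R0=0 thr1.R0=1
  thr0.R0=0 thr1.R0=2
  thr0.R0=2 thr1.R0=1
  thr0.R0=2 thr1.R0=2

missing: thr0.R0=2 thr1.R0=0

outcome vector order: (thr0.R0,thr1.R0)
under TSO → (0,0); (0,1); (0,2); (2,0); (2,1); (2,2)
TSO∖claimed = {(2,0)}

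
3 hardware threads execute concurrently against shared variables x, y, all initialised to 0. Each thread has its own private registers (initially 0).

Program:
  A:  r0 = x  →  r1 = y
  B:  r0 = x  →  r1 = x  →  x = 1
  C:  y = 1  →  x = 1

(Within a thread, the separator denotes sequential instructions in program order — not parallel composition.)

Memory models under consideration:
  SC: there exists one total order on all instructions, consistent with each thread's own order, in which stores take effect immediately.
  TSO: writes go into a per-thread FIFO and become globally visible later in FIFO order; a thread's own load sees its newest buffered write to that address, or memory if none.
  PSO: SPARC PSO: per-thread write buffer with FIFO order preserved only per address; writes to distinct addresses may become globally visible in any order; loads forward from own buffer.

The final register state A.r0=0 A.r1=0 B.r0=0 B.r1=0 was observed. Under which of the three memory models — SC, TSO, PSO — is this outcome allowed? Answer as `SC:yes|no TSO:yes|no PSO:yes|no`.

SC:yes TSO:yes PSO:yes

outcome vector order: (A.r0,A.r1,B.r0,B.r1)
SC (10): <0 0 0 0>, <0 0 0 1>, <0 0 1 1>, <0 1 0 0>, <0 1 0 1>, <0 1 1 1>, <1 0 0 0>, <1 1 0 0>, <1 1 0 1>, <1 1 1 1>
TSO (10): <0 0 0 0>, <0 0 0 1>, <0 0 1 1>, <0 1 0 0>, <0 1 0 1>, <0 1 1 1>, <1 0 0 0>, <1 1 0 0>, <1 1 0 1>, <1 1 1 1>
PSO (12): <0 0 0 0>, <0 0 0 1>, <0 0 1 1>, <0 1 0 0>, <0 1 0 1>, <0 1 1 1>, <1 0 0 0>, <1 0 0 1>, <1 0 1 1>, <1 1 0 0>, <1 1 0 1>, <1 1 1 1>
target <0 0 0 0> ∈ {SC,TSO,PSO}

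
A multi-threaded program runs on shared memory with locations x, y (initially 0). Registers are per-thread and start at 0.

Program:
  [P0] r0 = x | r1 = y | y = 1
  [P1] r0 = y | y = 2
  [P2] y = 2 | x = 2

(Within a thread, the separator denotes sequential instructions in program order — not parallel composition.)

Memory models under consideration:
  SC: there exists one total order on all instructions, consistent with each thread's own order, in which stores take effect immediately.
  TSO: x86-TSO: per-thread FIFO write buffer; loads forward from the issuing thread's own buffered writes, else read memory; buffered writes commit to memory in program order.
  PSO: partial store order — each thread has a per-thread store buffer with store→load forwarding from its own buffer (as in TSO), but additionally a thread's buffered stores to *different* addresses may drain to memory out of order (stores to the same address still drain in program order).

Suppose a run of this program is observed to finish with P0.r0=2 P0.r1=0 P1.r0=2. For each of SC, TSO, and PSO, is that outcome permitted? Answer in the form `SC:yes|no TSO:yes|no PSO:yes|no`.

outcome vector order: (P0.r0,P0.r1,P1.r0)
SC: 9 outcomes — {000, 001, 002, 020, 021, 022, 220, 221, 222}
TSO: 9 outcomes — {000, 001, 002, 020, 021, 022, 220, 221, 222}
PSO: 12 outcomes — {000, 001, 002, 020, 021, 022, 200, 201, 202, 220, 221, 222}
target 202 ∈ {PSO}

SC:no TSO:no PSO:yes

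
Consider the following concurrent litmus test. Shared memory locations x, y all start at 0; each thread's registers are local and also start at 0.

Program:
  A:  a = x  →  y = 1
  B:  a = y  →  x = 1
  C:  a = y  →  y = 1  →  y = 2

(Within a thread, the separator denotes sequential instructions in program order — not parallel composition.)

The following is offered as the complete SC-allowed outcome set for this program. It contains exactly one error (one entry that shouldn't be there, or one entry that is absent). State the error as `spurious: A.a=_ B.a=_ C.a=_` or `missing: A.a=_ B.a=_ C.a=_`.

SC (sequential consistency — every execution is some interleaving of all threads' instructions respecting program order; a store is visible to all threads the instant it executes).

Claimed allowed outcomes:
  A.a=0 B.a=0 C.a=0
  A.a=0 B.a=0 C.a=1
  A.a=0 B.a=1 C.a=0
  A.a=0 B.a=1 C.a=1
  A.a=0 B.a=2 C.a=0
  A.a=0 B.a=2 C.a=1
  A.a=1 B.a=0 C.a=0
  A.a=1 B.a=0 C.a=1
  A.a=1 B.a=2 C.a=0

missing: A.a=1 B.a=1 C.a=0

outcome vector order: (A.a,B.a,C.a)
[SC] allowed = {<0 0 0>, <0 0 1>, <0 1 0>, <0 1 1>, <0 2 0>, <0 2 1>, <1 0 0>, <1 0 1>, <1 1 0>, <1 2 0>}
SC∖claimed = {<1 1 0>}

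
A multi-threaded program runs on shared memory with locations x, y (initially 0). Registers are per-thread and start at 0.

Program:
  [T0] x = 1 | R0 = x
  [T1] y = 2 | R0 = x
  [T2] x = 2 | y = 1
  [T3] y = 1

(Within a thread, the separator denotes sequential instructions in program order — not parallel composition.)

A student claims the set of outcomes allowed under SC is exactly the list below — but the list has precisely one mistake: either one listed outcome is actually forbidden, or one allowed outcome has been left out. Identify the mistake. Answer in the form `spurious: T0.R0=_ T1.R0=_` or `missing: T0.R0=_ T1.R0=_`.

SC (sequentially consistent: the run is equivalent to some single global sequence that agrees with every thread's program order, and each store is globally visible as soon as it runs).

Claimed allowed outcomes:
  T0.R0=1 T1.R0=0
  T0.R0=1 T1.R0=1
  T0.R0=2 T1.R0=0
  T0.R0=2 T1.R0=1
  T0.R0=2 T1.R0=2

missing: T0.R0=1 T1.R0=2

outcome vector order: (T0.R0,T1.R0)
[SC] allowed = {<1 0>; <1 1>; <1 2>; <2 0>; <2 1>; <2 2>}
SC∖claimed = {<1 2>}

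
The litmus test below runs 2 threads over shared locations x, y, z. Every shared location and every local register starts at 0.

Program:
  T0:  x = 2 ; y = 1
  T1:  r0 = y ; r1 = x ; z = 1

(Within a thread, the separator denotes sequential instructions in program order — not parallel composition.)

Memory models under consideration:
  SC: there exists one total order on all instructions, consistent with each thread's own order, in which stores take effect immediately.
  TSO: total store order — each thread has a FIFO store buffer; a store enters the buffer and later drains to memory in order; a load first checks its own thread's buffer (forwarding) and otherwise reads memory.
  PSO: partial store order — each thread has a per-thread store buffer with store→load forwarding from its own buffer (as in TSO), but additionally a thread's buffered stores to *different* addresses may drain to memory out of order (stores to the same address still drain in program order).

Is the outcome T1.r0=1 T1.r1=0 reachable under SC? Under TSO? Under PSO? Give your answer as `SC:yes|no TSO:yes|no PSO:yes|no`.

outcome vector order: (T1.r0,T1.r1)
[SC] allowed = {<0 0> <0 2> <1 2>}
[TSO] allowed = {<0 0> <0 2> <1 2>}
[PSO] allowed = {<0 0> <0 2> <1 0> <1 2>}
target <1 0> ∈ {PSO}

SC:no TSO:no PSO:yes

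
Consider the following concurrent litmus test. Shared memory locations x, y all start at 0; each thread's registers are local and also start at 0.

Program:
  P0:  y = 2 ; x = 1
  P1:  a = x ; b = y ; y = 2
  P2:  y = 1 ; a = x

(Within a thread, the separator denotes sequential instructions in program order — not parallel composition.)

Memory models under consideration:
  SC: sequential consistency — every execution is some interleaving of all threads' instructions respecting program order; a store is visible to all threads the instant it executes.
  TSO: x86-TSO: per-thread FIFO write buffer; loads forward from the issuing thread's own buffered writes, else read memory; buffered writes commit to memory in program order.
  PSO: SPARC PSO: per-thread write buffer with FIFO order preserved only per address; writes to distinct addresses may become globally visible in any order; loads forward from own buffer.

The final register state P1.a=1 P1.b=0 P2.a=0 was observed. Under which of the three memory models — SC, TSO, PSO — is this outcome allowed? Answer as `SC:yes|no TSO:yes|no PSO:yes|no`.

outcome vector order: (P1.a,P1.b,P2.a)
under SC → 000; 001; 010; 011; 020; 021; 110; 111; 120; 121
under TSO → 000; 001; 010; 011; 020; 021; 110; 111; 120; 121
under PSO → 000; 001; 010; 011; 020; 021; 100; 101; 110; 111; 120; 121
target 100 ∈ {PSO}

SC:no TSO:no PSO:yes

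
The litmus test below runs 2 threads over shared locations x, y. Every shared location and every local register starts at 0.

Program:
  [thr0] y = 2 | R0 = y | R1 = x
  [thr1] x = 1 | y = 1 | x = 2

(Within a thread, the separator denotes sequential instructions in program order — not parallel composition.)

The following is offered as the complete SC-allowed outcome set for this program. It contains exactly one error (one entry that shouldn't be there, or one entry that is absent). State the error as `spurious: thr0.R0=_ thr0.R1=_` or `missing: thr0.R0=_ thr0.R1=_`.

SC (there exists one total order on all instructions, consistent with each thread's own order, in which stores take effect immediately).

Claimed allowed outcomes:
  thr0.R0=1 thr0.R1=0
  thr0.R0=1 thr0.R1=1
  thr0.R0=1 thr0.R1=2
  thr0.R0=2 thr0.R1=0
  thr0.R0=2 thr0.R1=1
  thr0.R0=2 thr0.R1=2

outcome vector order: (thr0.R0,thr0.R1)
SC (5): 1/1, 1/2, 2/0, 2/1, 2/2
claimed∖SC = {1/0}

spurious: thr0.R0=1 thr0.R1=0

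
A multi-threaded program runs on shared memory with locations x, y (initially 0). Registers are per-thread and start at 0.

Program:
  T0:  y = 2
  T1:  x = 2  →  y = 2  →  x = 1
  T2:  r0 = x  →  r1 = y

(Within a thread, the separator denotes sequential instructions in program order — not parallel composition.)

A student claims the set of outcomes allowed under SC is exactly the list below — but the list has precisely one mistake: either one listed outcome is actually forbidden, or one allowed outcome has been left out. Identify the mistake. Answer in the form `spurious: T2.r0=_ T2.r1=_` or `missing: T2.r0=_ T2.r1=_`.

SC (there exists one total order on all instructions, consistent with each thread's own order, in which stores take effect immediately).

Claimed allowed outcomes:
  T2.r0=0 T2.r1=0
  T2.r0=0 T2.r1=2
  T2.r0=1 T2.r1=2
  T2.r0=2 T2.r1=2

missing: T2.r0=2 T2.r1=0

outcome vector order: (T2.r0,T2.r1)
SC (5): 0/0, 0/2, 1/2, 2/0, 2/2
SC∖claimed = {2/0}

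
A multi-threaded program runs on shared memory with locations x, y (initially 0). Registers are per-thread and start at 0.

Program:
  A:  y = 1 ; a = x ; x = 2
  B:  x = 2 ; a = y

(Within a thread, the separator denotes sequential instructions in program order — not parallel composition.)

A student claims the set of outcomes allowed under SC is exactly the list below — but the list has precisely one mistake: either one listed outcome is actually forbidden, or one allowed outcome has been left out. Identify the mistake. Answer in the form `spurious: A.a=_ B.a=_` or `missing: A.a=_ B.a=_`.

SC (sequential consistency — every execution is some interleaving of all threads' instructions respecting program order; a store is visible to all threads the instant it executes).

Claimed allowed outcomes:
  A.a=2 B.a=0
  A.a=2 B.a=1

outcome vector order: (A.a,B.a)
SC (3): 01, 20, 21
SC∖claimed = {01}

missing: A.a=0 B.a=1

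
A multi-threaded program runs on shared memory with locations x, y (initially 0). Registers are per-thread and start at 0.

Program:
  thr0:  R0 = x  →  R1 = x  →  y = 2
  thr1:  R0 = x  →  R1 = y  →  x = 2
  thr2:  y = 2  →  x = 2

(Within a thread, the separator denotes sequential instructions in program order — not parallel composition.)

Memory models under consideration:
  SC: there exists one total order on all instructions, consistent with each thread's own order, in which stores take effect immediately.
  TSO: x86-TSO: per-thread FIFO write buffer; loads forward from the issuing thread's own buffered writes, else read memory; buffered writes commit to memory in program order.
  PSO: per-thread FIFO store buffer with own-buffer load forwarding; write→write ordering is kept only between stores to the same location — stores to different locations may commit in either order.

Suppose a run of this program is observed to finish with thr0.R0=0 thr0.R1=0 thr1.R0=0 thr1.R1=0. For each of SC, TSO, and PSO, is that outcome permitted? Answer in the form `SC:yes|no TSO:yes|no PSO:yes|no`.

SC:yes TSO:yes PSO:yes

outcome vector order: (thr0.R0,thr0.R1,thr1.R0,thr1.R1)
SC: 9 outcomes — {0000 0002 0022 0200 0202 0222 2200 2202 2222}
TSO: 9 outcomes — {0000 0002 0022 0200 0202 0222 2200 2202 2222}
PSO: 12 outcomes — {0000 0002 0020 0022 0200 0202 0220 0222 2200 2202 2220 2222}
target 0000 ∈ {SC,TSO,PSO}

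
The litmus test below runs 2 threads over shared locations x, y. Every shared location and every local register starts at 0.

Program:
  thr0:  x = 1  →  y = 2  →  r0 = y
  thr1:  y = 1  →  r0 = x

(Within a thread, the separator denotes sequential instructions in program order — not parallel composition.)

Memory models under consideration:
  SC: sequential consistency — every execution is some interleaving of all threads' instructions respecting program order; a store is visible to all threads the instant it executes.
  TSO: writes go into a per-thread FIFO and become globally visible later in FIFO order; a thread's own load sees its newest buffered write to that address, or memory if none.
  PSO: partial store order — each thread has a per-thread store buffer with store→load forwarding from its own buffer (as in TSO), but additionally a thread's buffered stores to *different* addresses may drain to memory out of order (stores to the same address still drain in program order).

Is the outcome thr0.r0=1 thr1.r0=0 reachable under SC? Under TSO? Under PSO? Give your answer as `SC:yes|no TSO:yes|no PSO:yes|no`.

outcome vector order: (thr0.r0,thr1.r0)
SC (3): 1/1 2/0 2/1
TSO (4): 1/0 1/1 2/0 2/1
PSO (4): 1/0 1/1 2/0 2/1
target 1/0 ∈ {TSO,PSO}

SC:no TSO:yes PSO:yes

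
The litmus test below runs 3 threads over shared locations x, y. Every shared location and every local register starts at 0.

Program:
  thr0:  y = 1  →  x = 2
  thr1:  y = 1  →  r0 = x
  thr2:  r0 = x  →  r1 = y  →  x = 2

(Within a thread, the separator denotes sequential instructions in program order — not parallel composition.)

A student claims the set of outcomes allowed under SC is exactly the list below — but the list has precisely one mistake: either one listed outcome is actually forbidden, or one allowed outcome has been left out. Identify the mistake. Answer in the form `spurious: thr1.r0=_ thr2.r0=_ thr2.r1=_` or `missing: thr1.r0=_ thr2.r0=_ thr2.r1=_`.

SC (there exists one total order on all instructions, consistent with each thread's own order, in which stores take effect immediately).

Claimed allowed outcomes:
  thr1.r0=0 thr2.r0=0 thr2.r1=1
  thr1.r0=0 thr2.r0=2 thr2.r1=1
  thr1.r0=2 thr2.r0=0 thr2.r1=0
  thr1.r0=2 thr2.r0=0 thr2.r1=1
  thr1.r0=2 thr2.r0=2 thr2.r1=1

outcome vector order: (thr1.r0,thr2.r0,thr2.r1)
SC (6): 0/0/0 0/0/1 0/2/1 2/0/0 2/0/1 2/2/1
SC∖claimed = {0/0/0}

missing: thr1.r0=0 thr2.r0=0 thr2.r1=0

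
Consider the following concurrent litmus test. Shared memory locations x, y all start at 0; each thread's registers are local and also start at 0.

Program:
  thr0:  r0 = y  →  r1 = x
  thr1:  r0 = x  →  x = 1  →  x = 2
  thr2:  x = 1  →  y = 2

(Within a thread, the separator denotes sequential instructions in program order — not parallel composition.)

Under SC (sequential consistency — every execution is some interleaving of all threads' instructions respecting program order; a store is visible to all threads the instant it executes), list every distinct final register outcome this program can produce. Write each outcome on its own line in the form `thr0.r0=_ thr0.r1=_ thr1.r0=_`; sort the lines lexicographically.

outcome vector order: (thr0.r0,thr0.r1,thr1.r0)
|SC outcomes| = 10

thr0.r0=0 thr0.r1=0 thr1.r0=0
thr0.r0=0 thr0.r1=0 thr1.r0=1
thr0.r0=0 thr0.r1=1 thr1.r0=0
thr0.r0=0 thr0.r1=1 thr1.r0=1
thr0.r0=0 thr0.r1=2 thr1.r0=0
thr0.r0=0 thr0.r1=2 thr1.r0=1
thr0.r0=2 thr0.r1=1 thr1.r0=0
thr0.r0=2 thr0.r1=1 thr1.r0=1
thr0.r0=2 thr0.r1=2 thr1.r0=0
thr0.r0=2 thr0.r1=2 thr1.r0=1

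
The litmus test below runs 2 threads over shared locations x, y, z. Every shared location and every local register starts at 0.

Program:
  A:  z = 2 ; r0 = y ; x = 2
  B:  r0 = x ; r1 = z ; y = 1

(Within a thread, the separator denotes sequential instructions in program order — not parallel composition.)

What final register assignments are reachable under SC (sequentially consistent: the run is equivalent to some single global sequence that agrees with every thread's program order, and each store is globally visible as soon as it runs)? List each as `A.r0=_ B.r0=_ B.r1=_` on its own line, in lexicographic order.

outcome vector order: (A.r0,B.r0,B.r1)
|SC outcomes| = 5

A.r0=0 B.r0=0 B.r1=0
A.r0=0 B.r0=0 B.r1=2
A.r0=0 B.r0=2 B.r1=2
A.r0=1 B.r0=0 B.r1=0
A.r0=1 B.r0=0 B.r1=2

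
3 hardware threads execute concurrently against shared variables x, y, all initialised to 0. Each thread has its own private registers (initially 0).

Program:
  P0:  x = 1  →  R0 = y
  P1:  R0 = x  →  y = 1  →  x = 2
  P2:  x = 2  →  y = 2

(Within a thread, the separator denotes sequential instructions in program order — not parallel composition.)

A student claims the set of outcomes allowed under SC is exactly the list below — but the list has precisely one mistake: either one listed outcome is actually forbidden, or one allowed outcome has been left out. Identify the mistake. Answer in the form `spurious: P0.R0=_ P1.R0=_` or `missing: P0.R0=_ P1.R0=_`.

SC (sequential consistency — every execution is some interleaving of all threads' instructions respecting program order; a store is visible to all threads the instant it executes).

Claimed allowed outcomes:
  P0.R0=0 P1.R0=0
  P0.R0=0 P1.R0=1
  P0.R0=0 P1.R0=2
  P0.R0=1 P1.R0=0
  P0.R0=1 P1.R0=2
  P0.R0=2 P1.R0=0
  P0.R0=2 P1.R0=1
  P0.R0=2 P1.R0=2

outcome vector order: (P0.R0,P1.R0)
SC (9): 0/0; 0/1; 0/2; 1/0; 1/1; 1/2; 2/0; 2/1; 2/2
SC∖claimed = {1/1}

missing: P0.R0=1 P1.R0=1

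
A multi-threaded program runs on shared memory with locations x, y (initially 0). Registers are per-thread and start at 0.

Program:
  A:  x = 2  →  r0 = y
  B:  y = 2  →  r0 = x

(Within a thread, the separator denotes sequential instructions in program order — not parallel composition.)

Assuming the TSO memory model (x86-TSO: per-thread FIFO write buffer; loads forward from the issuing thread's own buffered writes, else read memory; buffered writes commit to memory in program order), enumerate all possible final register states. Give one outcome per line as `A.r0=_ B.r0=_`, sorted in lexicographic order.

A.r0=0 B.r0=0
A.r0=0 B.r0=2
A.r0=2 B.r0=0
A.r0=2 B.r0=2

outcome vector order: (A.r0,B.r0)
|TSO outcomes| = 4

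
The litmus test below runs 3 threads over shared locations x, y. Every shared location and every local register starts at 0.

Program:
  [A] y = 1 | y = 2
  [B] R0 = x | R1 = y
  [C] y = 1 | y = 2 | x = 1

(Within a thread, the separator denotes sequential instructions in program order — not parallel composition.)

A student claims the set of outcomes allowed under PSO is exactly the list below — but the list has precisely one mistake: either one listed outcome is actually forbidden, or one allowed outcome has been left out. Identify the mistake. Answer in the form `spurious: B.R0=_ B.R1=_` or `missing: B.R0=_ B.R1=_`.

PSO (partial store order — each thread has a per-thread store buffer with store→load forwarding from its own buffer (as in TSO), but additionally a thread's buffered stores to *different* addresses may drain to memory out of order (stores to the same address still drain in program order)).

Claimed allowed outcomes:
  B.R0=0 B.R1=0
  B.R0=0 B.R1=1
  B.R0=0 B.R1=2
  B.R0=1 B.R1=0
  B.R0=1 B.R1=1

missing: B.R0=1 B.R1=2

outcome vector order: (B.R0,B.R1)
PSO: 6 outcomes — {0/0; 0/1; 0/2; 1/0; 1/1; 1/2}
PSO∖claimed = {1/2}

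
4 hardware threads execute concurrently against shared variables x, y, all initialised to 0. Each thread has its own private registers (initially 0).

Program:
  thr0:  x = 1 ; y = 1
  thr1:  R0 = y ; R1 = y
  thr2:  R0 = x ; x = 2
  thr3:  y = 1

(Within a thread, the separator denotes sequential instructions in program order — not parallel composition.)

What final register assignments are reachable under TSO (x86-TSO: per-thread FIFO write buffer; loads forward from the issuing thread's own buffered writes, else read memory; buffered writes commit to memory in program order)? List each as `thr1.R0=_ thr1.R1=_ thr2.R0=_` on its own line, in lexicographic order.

outcome vector order: (thr1.R0,thr1.R1,thr2.R0)
|TSO outcomes| = 6

thr1.R0=0 thr1.R1=0 thr2.R0=0
thr1.R0=0 thr1.R1=0 thr2.R0=1
thr1.R0=0 thr1.R1=1 thr2.R0=0
thr1.R0=0 thr1.R1=1 thr2.R0=1
thr1.R0=1 thr1.R1=1 thr2.R0=0
thr1.R0=1 thr1.R1=1 thr2.R0=1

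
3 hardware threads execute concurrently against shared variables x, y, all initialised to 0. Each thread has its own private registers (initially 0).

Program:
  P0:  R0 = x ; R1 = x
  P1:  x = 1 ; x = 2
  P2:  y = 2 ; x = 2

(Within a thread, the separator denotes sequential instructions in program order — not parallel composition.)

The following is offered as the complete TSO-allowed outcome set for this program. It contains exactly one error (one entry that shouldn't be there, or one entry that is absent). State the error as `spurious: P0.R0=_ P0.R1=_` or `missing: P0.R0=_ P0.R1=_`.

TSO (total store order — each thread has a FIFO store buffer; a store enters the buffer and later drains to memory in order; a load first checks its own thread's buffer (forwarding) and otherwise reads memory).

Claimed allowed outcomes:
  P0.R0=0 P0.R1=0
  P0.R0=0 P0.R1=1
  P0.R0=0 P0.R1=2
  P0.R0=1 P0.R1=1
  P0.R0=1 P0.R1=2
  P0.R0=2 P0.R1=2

missing: P0.R0=2 P0.R1=1

outcome vector order: (P0.R0,P0.R1)
TSO: 7 outcomes — {0/0; 0/1; 0/2; 1/1; 1/2; 2/1; 2/2}
TSO∖claimed = {2/1}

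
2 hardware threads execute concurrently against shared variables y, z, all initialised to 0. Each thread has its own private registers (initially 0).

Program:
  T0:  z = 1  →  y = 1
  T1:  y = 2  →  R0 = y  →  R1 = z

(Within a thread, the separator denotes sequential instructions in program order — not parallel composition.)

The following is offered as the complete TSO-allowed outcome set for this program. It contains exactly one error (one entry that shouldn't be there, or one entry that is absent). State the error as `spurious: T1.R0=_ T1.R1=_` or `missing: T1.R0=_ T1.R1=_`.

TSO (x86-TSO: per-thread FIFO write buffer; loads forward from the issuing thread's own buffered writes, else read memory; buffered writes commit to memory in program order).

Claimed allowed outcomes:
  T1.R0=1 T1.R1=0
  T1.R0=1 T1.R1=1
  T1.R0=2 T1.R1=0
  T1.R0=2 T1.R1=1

outcome vector order: (T1.R0,T1.R1)
[TSO] allowed = {(1,1) (2,0) (2,1)}
claimed∖TSO = {(1,0)}

spurious: T1.R0=1 T1.R1=0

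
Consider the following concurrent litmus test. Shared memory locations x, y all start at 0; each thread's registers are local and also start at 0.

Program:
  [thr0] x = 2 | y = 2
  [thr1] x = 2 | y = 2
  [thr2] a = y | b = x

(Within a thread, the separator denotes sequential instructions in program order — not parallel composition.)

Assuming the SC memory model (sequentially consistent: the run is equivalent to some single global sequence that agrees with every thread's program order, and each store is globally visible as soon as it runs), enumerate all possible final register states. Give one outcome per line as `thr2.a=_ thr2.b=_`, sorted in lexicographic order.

thr2.a=0 thr2.b=0
thr2.a=0 thr2.b=2
thr2.a=2 thr2.b=2

outcome vector order: (thr2.a,thr2.b)
|SC outcomes| = 3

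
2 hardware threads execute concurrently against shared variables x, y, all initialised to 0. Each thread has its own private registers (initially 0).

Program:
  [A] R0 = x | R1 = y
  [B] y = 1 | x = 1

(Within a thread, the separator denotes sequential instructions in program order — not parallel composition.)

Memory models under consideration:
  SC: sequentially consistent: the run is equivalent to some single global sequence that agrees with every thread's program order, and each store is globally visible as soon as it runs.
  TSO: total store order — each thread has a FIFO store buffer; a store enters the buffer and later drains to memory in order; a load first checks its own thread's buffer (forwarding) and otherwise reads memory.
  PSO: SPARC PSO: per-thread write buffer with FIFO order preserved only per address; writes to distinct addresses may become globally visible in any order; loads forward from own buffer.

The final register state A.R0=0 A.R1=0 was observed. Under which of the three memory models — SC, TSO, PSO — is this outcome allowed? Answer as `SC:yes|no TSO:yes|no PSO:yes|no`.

SC:yes TSO:yes PSO:yes

outcome vector order: (A.R0,A.R1)
under SC → 00, 01, 11
under TSO → 00, 01, 11
under PSO → 00, 01, 10, 11
target 00 ∈ {SC,TSO,PSO}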